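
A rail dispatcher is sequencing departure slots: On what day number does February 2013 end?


Month: February
Year: 2013
2013 is not a leap year
February has 28 days
Total: 28 days

28


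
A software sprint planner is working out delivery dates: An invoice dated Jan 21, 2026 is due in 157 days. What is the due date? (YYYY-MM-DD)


Start: 2026-01-21
Adding 157 days
Days remaining in January: 10
After January: 147 days still to add
February 2026: 28 days, 119 remaining
March 2026: 31 days, 88 remaining
April 2026: 30 days, 58 remaining
May 2026: 31 days, 27 remaining
Result: 2026-06-27

2026-06-27


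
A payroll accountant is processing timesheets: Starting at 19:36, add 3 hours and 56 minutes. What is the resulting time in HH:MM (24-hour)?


Start time: 19:36
Adding: 3 hours 56 minutes
Minutes: 36 + 56 = 92
Minute overflow: 92 >= 60, so carry 1 hour, minutes = 32
Hours: 19 + 3 + 1 = 23
Result: 23:32

23:32


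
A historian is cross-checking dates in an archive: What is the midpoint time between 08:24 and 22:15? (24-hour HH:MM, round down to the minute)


Start time: 08:24 = 504 minutes from midnight
End time: 22:15 = 1335 minutes from midnight
Sum: 504 + 1335 = 1839
Midpoint: 1839 / 2 = 919 minutes
Convert: 919 / 60 = 15 hours, 19 minutes
Result: 15:19

15:19


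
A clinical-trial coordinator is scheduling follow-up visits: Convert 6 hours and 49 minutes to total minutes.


Hours: 6
Extra minutes: 49
Minutes per hour: 60
Hours to minutes: 6 x 60 = 360
Total: 360 + 49 = 409

409


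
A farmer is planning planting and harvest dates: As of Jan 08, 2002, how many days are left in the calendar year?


Start: January 08, 2002
End: December 31, 2002
Days left in January: 23
February: 28
March: 31
April: 30
May: 31
... plus remaining months
Sum of remaining months: 334
Total: 23 + 334 = 357

357


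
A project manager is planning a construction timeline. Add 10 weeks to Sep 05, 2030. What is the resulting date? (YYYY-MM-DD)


Start: 2030-09-05
Weeks to add: 10
Convert to days: 10 x 7 = 70 days
Add 70 days to 2030-09-05
Result: 2030-11-14

2030-11-14


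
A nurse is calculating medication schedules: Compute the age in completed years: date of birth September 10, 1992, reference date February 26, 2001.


Birth: 1992-09-10
Reference: 2001-02-26
Year difference: 2001 - 1992 = 9
Has birthday (09-10) occurred by 02-26? No
Birthday not yet reached this year -> subtract 1
Age in full years: 8

8


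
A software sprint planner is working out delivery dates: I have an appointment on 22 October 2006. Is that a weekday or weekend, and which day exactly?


Date: 2006-10-22
January 1, 2006 is a Sunday
Day of year: 295
Offset from Jan 1: 294 days
294 mod 7 = 0
Result: Sunday

Sunday


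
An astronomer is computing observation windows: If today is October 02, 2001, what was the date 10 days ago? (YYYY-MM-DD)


Start: 2001-10-02
Subtracting 10 days
Days already passed in October: 2
After going back through October: 8 more days to subtract
September 2001 has 30 days, need 8
Result: 2001-09-22

2001-09-22


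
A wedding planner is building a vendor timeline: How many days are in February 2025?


Month: February
Year: 2025
2025 is not a leap year
February has 28 days
Total: 28 days

28


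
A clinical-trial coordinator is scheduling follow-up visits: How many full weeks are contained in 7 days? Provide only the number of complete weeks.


Total days: 7
Days per week: 7
Division: 7 / 7 = 1 remainder 0
Complete weeks: 1
Remaining days: 0

1


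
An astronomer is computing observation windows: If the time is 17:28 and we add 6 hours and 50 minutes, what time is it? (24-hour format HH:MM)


Start time: 17:28
Adding: 6 hours 50 minutes
Minutes: 28 + 50 = 78
Minute overflow: 78 >= 60, so carry 1 hour, minutes = 18
Hours: 17 + 6 + 1 = 24
Hour wraparound: 24 mod 24 = 0
Result: 00:18

00:18


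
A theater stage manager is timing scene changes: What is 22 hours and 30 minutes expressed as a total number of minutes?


Hours: 22
Minutes: 30
Convert hours to minutes: 22 x 60 = 1320
Add remaining minutes: 1320 + 30 = 1350

1350


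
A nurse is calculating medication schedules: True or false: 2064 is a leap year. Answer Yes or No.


Year: 2064
Divisible by 4? 2064 / 4 = 516.0 -> Yes
Divisible by 100? 2064 / 100 = 20.64 -> No
Divisible by 4 but not 100, so it IS a leap year

Yes


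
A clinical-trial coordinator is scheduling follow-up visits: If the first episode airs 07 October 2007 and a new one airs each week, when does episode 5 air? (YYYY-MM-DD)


First occurrence: 2007-10-07 (occurrence 1)
Each occurrence is 7 days after the previous.
Occurrence 5 is 4 weeks after the first.
4 weeks = 28 days
2007-10-07 + 28 days = 2007-11-04

2007-11-04


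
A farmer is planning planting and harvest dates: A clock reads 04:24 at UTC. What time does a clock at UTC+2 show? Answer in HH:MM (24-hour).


Local time: 04:24 at UTC (offset 0h)
Target zone: UTC+2 (offset 2h)
Difference: 2 - (0) = 2 hours
Calculation: 4 + (2) = 6
Result: 06:24

06:24


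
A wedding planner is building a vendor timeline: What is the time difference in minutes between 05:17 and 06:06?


Start time: 05:17 = 317 minutes from midnight
End time: 06:06 = 366 minutes from midnight
Difference: 366 - 317 = 49 minutes
That is 0 hours and 49 minutes

49


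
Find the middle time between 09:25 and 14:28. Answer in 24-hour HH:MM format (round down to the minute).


Start time: 09:25 = 565 minutes from midnight
End time: 14:28 = 868 minutes from midnight
Sum: 565 + 868 = 1433
Midpoint: 1433 / 2 = 716 minutes
Convert: 716 / 60 = 11 hours, 56 minutes
Result: 11:56

11:56


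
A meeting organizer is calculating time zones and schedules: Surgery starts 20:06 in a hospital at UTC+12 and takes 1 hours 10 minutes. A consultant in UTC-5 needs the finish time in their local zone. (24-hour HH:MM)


Start: 20:06 in UTC+12
Step 1 - add duration:
  minutes: 6 + 10 = 16
  hours: 20 + 1 + 0 = 21
  end in UTC+12: 21:16
Step 2 - convert UTC+12 -> UTC-5:
  offset difference: -5 - (12) = -17 hours
  21 + (-17) = 4 -> mod 24 = 4
Result: 04:16 in UTC-5

04:16


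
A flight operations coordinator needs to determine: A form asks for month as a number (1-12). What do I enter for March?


Calendar month order:
2. February
3. March <--
4. April
March is month number 3

3


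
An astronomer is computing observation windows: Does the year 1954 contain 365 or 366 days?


Year: 1954
Check leap year rules:
Divisible by 4? No
1954 is not a leap year
Days: 365

365


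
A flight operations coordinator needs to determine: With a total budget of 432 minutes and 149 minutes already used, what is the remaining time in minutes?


Total budget: 432 minutes
Time used: 149 minutes
Remaining: 432 - 149 = 283 minutes
Percent used: 34.5%
Percent remaining: 65.5%

283


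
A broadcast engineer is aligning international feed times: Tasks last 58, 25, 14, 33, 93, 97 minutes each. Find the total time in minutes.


Durations: 58, 25, 14, 33, 93, 97
Running sum: 58
+ 25 = 83
+ 14 = 97
+ 33 = 130
+ 93 = 223
+ 97 = 320
Total duration: 320 minutes
That is 5 hours and 20 minutes

320


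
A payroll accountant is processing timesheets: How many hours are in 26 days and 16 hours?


Days: 26
Extra hours: 16
Hours per day: 24
Days to hours: 26 x 24 = 624
Total: 624 + 16 = 640

640


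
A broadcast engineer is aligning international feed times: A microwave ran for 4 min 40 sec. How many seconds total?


Minutes: 4
Extra seconds: 40
Seconds per minute: 60
Minutes to seconds: 4 x 60 = 240
Total: 240 + 40 = 280

280


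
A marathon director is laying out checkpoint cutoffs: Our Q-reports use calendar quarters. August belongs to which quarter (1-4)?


Month: August (month 8)
Q1: January-March (months 1-3)
Q2: April-June (months 4-6)
Q3: July-September (months 7-9)
Q4: October-December (months 10-12)
Month 8 falls in Q3

3


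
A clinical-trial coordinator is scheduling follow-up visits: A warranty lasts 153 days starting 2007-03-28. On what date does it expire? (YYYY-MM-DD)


Start: 2007-03-28
Adding 153 days
Days remaining in March: 3
After March: 150 days still to add
April 2007: 30 days, 120 remaining
May 2007: 31 days, 89 remaining
June 2007: 30 days, 59 remaining
July 2007: 31 days, 28 remaining
Result: 2007-08-28

2007-08-28


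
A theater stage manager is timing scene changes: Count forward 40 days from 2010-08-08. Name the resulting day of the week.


Start: 2010-08-08 (Sunday)
Step 1 - find target date: add 40 days
  2010-08-08 + 40 days = 2010-09-17
Step 2 - day of week:
  40 mod 7 = 5
  Sunday + 5 days -> Friday
Result: Friday (2010-09-17)

Friday


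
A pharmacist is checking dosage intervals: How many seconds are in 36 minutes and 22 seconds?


Minutes: 36
Seconds: 22
Convert minutes to seconds: 36 x 60 = 2160
Add remaining seconds: 2160 + 22 = 2182

2182


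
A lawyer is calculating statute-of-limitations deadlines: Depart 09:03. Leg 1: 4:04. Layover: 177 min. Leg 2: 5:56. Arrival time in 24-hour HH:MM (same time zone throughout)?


Depart: 09:03
Leg 1: +244 min -> 13:07
Layover: +177 min -> 16:04
Leg 2: +356 min -> 22:00
Total travel: 777 minutes = 12h 57m
Arrival: 22:00

22:00


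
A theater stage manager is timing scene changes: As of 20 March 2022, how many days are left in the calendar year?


Start: March 20, 2022
End: December 31, 2022
Days left in March: 11
April: 30
May: 31
June: 30
July: 31
... plus remaining months
Sum of remaining months: 275
Total: 11 + 275 = 286

286


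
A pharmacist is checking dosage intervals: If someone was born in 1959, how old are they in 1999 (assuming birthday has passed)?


Birth year: 1959
Current year: 1999
Age = current year - birth year
Age = 1999 - 1959 = 40

40


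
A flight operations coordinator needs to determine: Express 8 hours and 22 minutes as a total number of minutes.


Hours: 8
Extra minutes: 22
Minutes per hour: 60
Hours to minutes: 8 x 60 = 480
Total: 480 + 22 = 502

502


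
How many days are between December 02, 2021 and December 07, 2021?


Start date: 2021-12-02
End date: 2021-12-07
Dec 2021: +5 days
Total: 5 days

5


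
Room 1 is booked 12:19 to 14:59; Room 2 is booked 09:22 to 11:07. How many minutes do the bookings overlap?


Interval A: [739, 899] minutes from midnight
Interval B: [562, 667] minutes from midnight
Overlap start = max(739, 562) = 739
Overlap end = min(899, 667) = 667
End <= start, so the intervals do not overlap: 0 minutes

0


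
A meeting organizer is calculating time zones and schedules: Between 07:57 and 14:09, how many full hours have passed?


Start: 07:57
End: 14:09
Hour difference: 14 - 7 = 7 hours
Minute difference: 9 - 57 = -48 minutes
Total minutes: 372
Complete hours: 372 / 60 = 6 (remainder 12)

6


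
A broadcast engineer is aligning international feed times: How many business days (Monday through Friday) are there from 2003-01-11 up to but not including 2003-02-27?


Start: 2003-01-11 (Saturday)
End (exclusive): 2003-02-27 (Thursday)
Total calendar days: 47
Full weeks: 47 // 7 = 6 -> 30 weekdays
Remaining 5 days starting on Saturday:
  Sat(-), Sun(-), Mon(w), Tue(w), Wed(w) -> 3 weekdays
Total business days: 30 + 3 = 33

33


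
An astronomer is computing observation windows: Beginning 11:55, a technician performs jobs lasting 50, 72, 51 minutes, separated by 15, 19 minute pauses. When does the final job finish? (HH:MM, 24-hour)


Start: 11:55 = 715 min from midnight
  after task 1 (50 min): 12:45
  after break (15 min): 13:00
  after task 2 (72 min): 14:12
  after break (19 min): 14:31
  after task 3 (51 min): 15:22
Total elapsed: 207 minutes
End time: 15:22

15:22


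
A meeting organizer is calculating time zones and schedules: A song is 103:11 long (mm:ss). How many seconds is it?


Minutes: 103
Extra seconds: 11
Seconds per minute: 60
Minutes to seconds: 103 x 60 = 6180
Total: 6180 + 11 = 6191

6191


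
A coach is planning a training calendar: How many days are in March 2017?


Month: March
Year: 2017
March is a 31-day month
Total: 31 days

31


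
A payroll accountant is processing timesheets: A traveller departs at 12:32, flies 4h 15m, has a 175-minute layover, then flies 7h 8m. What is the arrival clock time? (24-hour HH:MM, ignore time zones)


Depart: 12:32
Leg 1: +255 min -> 16:47
Layover: +175 min -> 19:42
Leg 2: +428 min -> 02:50
Total travel: 858 minutes = 14h 18m
Arrival: 02:50

02:50


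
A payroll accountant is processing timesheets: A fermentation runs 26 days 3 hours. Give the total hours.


Days: 26
Extra hours: 3
Hours per day: 24
Days to hours: 26 x 24 = 624
Total: 624 + 3 = 627

627


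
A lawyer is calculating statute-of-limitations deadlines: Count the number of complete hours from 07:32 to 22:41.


Start: 07:32
End: 22:41
Hour difference: 22 - 7 = 15 hours
Minute difference: 41 - 32 = 9 minutes
Total minutes: 909
Complete hours: 909 / 60 = 15 (remainder 9)

15


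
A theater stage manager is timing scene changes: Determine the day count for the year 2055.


Year: 2055
Check leap year rules:
Divisible by 4? No
2055 is not a leap year
Days: 365

365


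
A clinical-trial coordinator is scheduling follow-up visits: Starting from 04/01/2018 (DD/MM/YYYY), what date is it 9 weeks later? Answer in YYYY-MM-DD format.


Start: 2018-01-04
Weeks to add: 9
Convert to days: 9 x 7 = 63 days
Add 63 days to 2018-01-04
Result: 2018-03-08

2018-03-08


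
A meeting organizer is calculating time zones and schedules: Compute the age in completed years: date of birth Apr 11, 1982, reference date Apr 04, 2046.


Birth: 1982-04-11
Reference: 2046-04-04
Year difference: 2046 - 1982 = 64
Has birthday (04-11) occurred by 04-04? No
Birthday not yet reached this year -> subtract 1
Age in full years: 63

63


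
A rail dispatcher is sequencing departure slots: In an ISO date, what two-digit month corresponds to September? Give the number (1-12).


Calendar month order:
8. August
9. September <--
10. October
September is month number 9

9


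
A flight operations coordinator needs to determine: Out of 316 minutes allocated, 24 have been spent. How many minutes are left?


Total budget: 316 minutes
Time used: 24 minutes
Remaining: 316 - 24 = 292 minutes
Percent used: 7.6%
Percent remaining: 92.4%

292


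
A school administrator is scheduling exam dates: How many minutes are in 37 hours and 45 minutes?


Hours: 37
Minutes: 45
Convert hours to minutes: 37 x 60 = 2220
Add remaining minutes: 2220 + 45 = 2265

2265


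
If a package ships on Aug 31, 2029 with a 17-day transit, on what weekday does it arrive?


Start: 2029-08-31 (Friday)
Step 1 - find target date: add 17 days
  2029-08-31 + 17 days = 2029-09-17
Step 2 - day of week:
  17 mod 7 = 3
  Friday + 3 days -> Monday
Result: Monday (2029-09-17)

Monday


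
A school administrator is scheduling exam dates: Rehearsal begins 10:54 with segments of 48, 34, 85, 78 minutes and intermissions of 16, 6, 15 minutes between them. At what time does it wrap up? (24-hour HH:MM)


Start: 10:54 = 654 min from midnight
  after task 1 (48 min): 11:42
  after break (16 min): 11:58
  after task 2 (34 min): 12:32
  after break (6 min): 12:38
  after task 3 (85 min): 14:03
  after break (15 min): 14:18
  after task 4 (78 min): 15:36
Total elapsed: 282 minutes
End time: 15:36

15:36


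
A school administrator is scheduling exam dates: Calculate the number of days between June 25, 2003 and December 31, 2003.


Start: June 25, 2003
End: December 31, 2003
Days left in June: 5
July: 31
August: 31
September: 30
October: 31
... plus remaining months
Sum of remaining months: 184
Total: 5 + 184 = 189

189


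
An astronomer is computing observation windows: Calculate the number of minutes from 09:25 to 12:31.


Start time: 09:25 = 565 minutes from midnight
End time: 12:31 = 751 minutes from midnight
Difference: 751 - 565 = 186 minutes
That is 3 hours and 6 minutes

186


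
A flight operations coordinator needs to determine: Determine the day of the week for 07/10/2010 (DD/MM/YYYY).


Date: 2010-10-07
January 1, 2010 is a Friday
Day of year: 280
Offset from Jan 1: 279 days
279 mod 7 = 6
Result: Thursday

Thursday


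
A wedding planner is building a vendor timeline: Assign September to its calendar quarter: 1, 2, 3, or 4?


Month: September (month 9)
Q1: January-March (months 1-3)
Q2: April-June (months 4-6)
Q3: July-September (months 7-9)
Q4: October-December (months 10-12)
Month 9 falls in Q3

3


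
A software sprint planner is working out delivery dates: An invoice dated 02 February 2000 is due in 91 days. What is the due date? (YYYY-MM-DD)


Start: 2000-02-02
Adding 91 days
Days remaining in February: 27
After February: 64 days still to add
March 2000: 31 days, 33 remaining
April 2000: 30 days, 3 remaining
May 2000 has 31 days, need 3
Result: 2000-05-03

2000-05-03


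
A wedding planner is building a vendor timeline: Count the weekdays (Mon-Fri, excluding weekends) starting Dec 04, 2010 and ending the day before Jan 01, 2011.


Start: 2010-12-04 (Saturday)
End (exclusive): 2011-01-01 (Saturday)
Total calendar days: 28
Full weeks: 28 // 7 = 4 -> 20 weekdays
Remaining 0 days starting on Saturday:
Total business days: 20 + 0 = 20

20


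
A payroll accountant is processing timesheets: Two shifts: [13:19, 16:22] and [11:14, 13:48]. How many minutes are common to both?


Interval A: [799, 982] minutes from midnight
Interval B: [674, 828] minutes from midnight
Overlap start = max(799, 674) = 799
Overlap end = min(982, 828) = 828
Overlap = 828 - 799 = 29 minutes

29


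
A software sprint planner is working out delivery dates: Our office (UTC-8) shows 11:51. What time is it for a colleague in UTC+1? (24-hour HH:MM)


Local time: 11:51 at UTC-8 (offset -8h)
Target zone: UTC+1 (offset 1h)
Difference: 1 - (-8) = 9 hours
Calculation: 11 + (9) = 20
Result: 20:51

20:51


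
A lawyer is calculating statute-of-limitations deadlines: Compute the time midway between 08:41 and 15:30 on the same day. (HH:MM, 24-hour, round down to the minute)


Start time: 08:41 = 521 minutes from midnight
End time: 15:30 = 930 minutes from midnight
Sum: 521 + 930 = 1451
Midpoint: 1451 / 2 = 725 minutes
Convert: 725 / 60 = 12 hours, 5 minutes
Result: 12:05

12:05


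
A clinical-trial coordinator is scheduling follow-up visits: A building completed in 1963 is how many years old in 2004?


Birth year: 1963
Current year: 2004
Age = current year - birth year
Age = 2004 - 1963 = 41

41


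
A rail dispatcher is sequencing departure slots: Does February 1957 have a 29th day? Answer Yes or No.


Year: 1957
Divisible by 4? 1957 / 4 = 489.25 -> No
Not divisible by 4, so NOT a leap year

No


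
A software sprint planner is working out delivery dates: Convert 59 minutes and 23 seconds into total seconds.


Minutes: 59
Seconds: 23
Convert minutes to seconds: 59 x 60 = 3540
Add remaining seconds: 3540 + 23 = 3563

3563


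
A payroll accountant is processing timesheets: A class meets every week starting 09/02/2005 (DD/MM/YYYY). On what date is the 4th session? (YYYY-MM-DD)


First occurrence: 2005-02-09 (occurrence 1)
Each occurrence is 7 days after the previous.
Occurrence 4 is 3 weeks after the first.
3 weeks = 21 days
2005-02-09 + 21 days = 2005-03-02

2005-03-02


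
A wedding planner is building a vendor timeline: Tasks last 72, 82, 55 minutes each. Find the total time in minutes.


Durations: 72, 82, 55
Running sum: 72
+ 82 = 154
+ 55 = 209
Total duration: 209 minutes
That is 3 hours and 29 minutes

209


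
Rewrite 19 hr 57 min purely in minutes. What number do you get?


Hours: 19
Extra minutes: 57
Minutes per hour: 60
Hours to minutes: 19 x 60 = 1140
Total: 1140 + 57 = 1197

1197


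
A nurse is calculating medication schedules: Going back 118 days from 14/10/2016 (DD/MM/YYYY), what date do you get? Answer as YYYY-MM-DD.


Start: 2016-10-14
Subtracting 118 days
Days already passed in October: 14
After going back through October: 104 more days to subtract
September 2016: 30 days, 74 remaining
August 2016: 31 days, 43 remaining
July 2016: 31 days, 12 remaining
June 2016 has 30 days, need 12
Result: 2016-06-18

2016-06-18


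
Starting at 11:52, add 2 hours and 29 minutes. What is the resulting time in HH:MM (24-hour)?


Start time: 11:52
Adding: 2 hours 29 minutes
Minutes: 52 + 29 = 81
Minute overflow: 81 >= 60, so carry 1 hour, minutes = 21
Hours: 11 + 2 + 1 = 14
Result: 14:21

14:21


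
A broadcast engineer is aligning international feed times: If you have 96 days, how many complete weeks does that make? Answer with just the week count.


Total days: 96
Days per week: 7
Division: 96 / 7 = 13 remainder 5
Complete weeks: 13
Remaining days: 5

13


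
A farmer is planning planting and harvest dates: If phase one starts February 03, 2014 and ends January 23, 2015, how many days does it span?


Start date: 2014-02-03
End date: 2015-01-23
Feb 2014: +26 days
Mar 2014: +31 days
Apr 2014: +30 days
... (9 more months)
Total: 354 days

354


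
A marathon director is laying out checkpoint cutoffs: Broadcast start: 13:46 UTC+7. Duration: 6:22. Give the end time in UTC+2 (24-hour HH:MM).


Start: 13:46 in UTC+7
Step 1 - add duration:
  minutes: 46 + 22 = 68 (carry 1h)
  hours: 13 + 6 + 1 = 20
  end in UTC+7: 20:08
Step 2 - convert UTC+7 -> UTC+2:
  offset difference: 2 - (7) = -5 hours
  20 + (-5) = 15 -> mod 24 = 15
Result: 15:08 in UTC+2

15:08


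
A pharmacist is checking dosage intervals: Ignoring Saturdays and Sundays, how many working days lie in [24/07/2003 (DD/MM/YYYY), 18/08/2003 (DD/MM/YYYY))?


Start: 2003-07-24 (Thursday)
End (exclusive): 2003-08-18 (Monday)
Total calendar days: 25
Full weeks: 25 // 7 = 3 -> 15 weekdays
Remaining 4 days starting on Thursday:
  Thu(w), Fri(w), Sat(-), Sun(-) -> 2 weekdays
Total business days: 15 + 2 = 17

17


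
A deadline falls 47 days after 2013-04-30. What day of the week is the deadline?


Start: 2013-04-30 (Tuesday)
Step 1 - find target date: add 47 days
  2013-04-30 + 47 days = 2013-06-16
Step 2 - day of week:
  47 mod 7 = 5
  Tuesday + 5 days -> Sunday
Result: Sunday (2013-06-16)

Sunday


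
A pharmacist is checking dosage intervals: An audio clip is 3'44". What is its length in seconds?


Minutes: 3
Seconds: 44
Convert minutes to seconds: 3 x 60 = 180
Add remaining seconds: 180 + 44 = 224

224


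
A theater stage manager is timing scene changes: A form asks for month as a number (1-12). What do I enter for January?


Calendar month order:
1. January <--
2. February
January is month number 1

1


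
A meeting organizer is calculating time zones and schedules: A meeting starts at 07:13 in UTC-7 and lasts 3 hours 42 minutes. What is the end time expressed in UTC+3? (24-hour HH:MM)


Start: 07:13 in UTC-7
Step 1 - add duration:
  minutes: 13 + 42 = 55
  hours: 7 + 3 + 0 = 10
  end in UTC-7: 10:55
Step 2 - convert UTC-7 -> UTC+3:
  offset difference: 3 - (-7) = 10 hours
  10 + (10) = 20 -> mod 24 = 20
Result: 20:55 in UTC+3

20:55


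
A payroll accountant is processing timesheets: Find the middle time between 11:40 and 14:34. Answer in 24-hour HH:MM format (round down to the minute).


Start time: 11:40 = 700 minutes from midnight
End time: 14:34 = 874 minutes from midnight
Sum: 700 + 874 = 1574
Midpoint: 1574 / 2 = 787 minutes
Convert: 787 / 60 = 13 hours, 7 minutes
Result: 13:07

13:07


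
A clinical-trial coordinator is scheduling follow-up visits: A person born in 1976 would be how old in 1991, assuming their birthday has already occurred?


Birth year: 1976
Current year: 1991
Age = current year - birth year
Age = 1991 - 1976 = 15

15


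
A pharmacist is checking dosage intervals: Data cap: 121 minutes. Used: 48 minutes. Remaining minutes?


Total budget: 121 minutes
Time used: 48 minutes
Remaining: 121 - 48 = 73 minutes
Percent used: 39.7%
Percent remaining: 60.3%

73


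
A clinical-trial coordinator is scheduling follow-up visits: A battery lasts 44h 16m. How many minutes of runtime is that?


Hours: 44
Extra minutes: 16
Minutes per hour: 60
Hours to minutes: 44 x 60 = 2640
Total: 2640 + 16 = 2656

2656


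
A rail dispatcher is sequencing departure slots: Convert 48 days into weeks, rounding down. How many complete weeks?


Total days: 48
Days per week: 7
Division: 48 / 7 = 6 remainder 6
Complete weeks: 6
Remaining days: 6

6


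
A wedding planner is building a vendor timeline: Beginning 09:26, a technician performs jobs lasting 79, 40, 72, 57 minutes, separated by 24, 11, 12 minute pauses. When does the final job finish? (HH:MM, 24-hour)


Start: 09:26 = 566 min from midnight
  after task 1 (79 min): 10:45
  after break (24 min): 11:09
  after task 2 (40 min): 11:49
  after break (11 min): 12:00
  after task 3 (72 min): 13:12
  after break (12 min): 13:24
  after task 4 (57 min): 14:21
Total elapsed: 295 minutes
End time: 14:21

14:21


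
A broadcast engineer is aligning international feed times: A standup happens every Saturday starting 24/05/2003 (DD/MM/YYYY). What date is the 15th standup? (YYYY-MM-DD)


First occurrence: 2003-05-24 (occurrence 1)
Each occurrence is 7 days after the previous.
Occurrence 15 is 14 weeks after the first.
14 weeks = 98 days
2003-05-24 + 98 days = 2003-08-30

2003-08-30


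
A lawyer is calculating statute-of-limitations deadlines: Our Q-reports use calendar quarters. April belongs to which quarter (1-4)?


Month: April (month 4)
Q1: January-March (months 1-3)
Q2: April-June (months 4-6)
Q3: July-September (months 7-9)
Q4: October-December (months 10-12)
Month 4 falls in Q2

2


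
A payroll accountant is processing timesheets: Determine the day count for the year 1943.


Year: 1943
Check leap year rules:
Divisible by 4? No
1943 is not a leap year
Days: 365

365


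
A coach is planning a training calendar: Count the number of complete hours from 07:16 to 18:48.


Start: 07:16
End: 18:48
Hour difference: 18 - 7 = 11 hours
Minute difference: 48 - 16 = 32 minutes
Total minutes: 692
Complete hours: 692 / 60 = 11 (remainder 32)

11


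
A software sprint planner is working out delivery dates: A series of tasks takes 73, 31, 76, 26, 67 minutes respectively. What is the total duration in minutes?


Durations: 73, 31, 76, 26, 67
Running sum: 73
+ 31 = 104
+ 76 = 180
+ 26 = 206
+ 67 = 273
Total duration: 273 minutes
That is 4 hours and 33 minutes

273


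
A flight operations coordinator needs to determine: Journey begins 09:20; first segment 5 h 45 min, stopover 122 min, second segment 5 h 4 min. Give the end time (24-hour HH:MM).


Depart: 09:20
Leg 1: +345 min -> 15:05
Layover: +122 min -> 17:07
Leg 2: +304 min -> 22:11
Total travel: 771 minutes = 12h 51m
Arrival: 22:11

22:11


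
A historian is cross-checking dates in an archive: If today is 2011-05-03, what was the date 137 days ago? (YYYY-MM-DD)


Start: 2011-05-03
Subtracting 137 days
Days already passed in May: 3
After going back through May: 134 more days to subtract
April 2011: 30 days, 104 remaining
March 2011: 31 days, 73 remaining
February 2011: 28 days, 45 remaining
January 2011: 31 days, 14 remaining
Result: 2010-12-17

2010-12-17


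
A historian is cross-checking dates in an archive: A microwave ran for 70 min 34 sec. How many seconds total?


Minutes: 70
Extra seconds: 34
Seconds per minute: 60
Minutes to seconds: 70 x 60 = 4200
Total: 4200 + 34 = 4234

4234


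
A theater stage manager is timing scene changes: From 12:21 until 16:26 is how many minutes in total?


Start time: 12:21 = 741 minutes from midnight
End time: 16:26 = 986 minutes from midnight
Difference: 986 - 741 = 245 minutes
That is 4 hours and 5 minutes

245


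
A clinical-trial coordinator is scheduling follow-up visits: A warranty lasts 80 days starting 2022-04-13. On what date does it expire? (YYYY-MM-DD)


Start: 2022-04-13
Adding 80 days
Days remaining in April: 17
After April: 63 days still to add
May 2022: 31 days, 32 remaining
June 2022: 30 days, 2 remaining
July 2022 has 31 days, need 2
Result: 2022-07-02

2022-07-02


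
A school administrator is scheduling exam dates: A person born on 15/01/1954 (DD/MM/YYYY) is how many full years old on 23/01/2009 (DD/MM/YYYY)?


Birth: 1954-01-15
Reference: 2009-01-23
Year difference: 2009 - 1954 = 55
Has birthday (01-15) occurred by 01-23? Yes
Age in full years: 55

55


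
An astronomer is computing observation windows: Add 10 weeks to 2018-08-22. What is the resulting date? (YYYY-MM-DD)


Start: 2018-08-22
Weeks to add: 10
Convert to days: 10 x 7 = 70 days
Add 70 days to 2018-08-22
Result: 2018-10-31

2018-10-31


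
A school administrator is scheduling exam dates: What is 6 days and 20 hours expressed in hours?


Days: 6
Extra hours: 20
Hours per day: 24
Days to hours: 6 x 24 = 144
Total: 144 + 20 = 164

164


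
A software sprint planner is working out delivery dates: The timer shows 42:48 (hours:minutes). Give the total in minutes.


Hours: 42
Minutes: 48
Convert hours to minutes: 42 x 60 = 2520
Add remaining minutes: 2520 + 48 = 2568

2568


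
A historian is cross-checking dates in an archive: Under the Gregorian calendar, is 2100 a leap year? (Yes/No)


Year: 2100
Divisible by 4? 2100 / 4 = 525.0 -> Yes
Divisible by 100? 2100 / 100 = 21.0 -> Yes
Divisible by 400? 2100 / 400 = 5.25 -> No
Divisible by 100 but not 400, so NOT a leap year

No


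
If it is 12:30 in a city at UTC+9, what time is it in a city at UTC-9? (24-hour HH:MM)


Local time: 12:30 at UTC+9 (offset 9h)
Target zone: UTC-9 (offset -9h)
Difference: -9 - (9) = -18 hours
Calculation: 12 + (-18) = -6
Wraparound: (-6) mod 24 = 18
Result: 18:30

18:30


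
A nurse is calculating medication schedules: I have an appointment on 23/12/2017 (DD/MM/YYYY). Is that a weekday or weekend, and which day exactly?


Date: 2017-12-23
January 1, 2017 is a Sunday
Day of year: 357
Offset from Jan 1: 356 days
356 mod 7 = 6
Result: Saturday

Saturday


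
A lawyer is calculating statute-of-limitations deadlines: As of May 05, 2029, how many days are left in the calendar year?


Start: May 05, 2029
End: December 31, 2029
Days left in May: 26
June: 30
July: 31
August: 31
September: 30
... plus remaining months
Sum of remaining months: 214
Total: 26 + 214 = 240

240


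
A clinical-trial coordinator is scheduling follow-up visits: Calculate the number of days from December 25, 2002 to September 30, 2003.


Start date: 2002-12-25
End date: 2003-09-30
Dec 2002: +7 days
Jan 2003: +31 days
Feb 2003: +28 days
... (7 more months)
Total: 279 days

279


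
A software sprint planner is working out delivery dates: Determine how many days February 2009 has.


Month: February
Year: 2009
2009 is not a leap year
February has 28 days
Total: 28 days

28


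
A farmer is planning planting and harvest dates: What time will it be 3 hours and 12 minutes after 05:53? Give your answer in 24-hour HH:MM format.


Start time: 05:53
Adding: 3 hours 12 minutes
Minutes: 53 + 12 = 65
Minute overflow: 65 >= 60, so carry 1 hour, minutes = 5
Hours: 5 + 3 + 1 = 9
Result: 09:05

09:05


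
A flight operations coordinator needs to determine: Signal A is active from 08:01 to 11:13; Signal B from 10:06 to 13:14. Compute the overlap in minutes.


Interval A: [481, 673] minutes from midnight
Interval B: [606, 794] minutes from midnight
Overlap start = max(481, 606) = 606
Overlap end = min(673, 794) = 673
Overlap = 673 - 606 = 67 minutes

67


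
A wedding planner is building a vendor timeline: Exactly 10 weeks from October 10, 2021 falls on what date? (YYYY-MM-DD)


Start: 2021-10-10
Weeks to add: 10
Convert to days: 10 x 7 = 70 days
Add 70 days to 2021-10-10
Result: 2021-12-19

2021-12-19


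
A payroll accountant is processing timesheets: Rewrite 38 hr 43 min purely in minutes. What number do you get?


Hours: 38
Extra minutes: 43
Minutes per hour: 60
Hours to minutes: 38 x 60 = 2280
Total: 2280 + 43 = 2323

2323


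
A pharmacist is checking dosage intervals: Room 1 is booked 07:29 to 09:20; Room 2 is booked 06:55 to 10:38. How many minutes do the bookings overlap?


Interval A: [449, 560] minutes from midnight
Interval B: [415, 638] minutes from midnight
Overlap start = max(449, 415) = 449
Overlap end = min(560, 638) = 560
Overlap = 560 - 449 = 111 minutes

111


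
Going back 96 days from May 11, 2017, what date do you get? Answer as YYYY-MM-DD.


Start: 2017-05-11
Subtracting 96 days
Days already passed in May: 11
After going back through May: 85 more days to subtract
April 2017: 30 days, 55 remaining
March 2017: 31 days, 24 remaining
February 2017 has 28 days, need 24
Result: 2017-02-04

2017-02-04


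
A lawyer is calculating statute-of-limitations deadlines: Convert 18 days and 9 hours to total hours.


Days: 18
Extra hours: 9
Hours per day: 24
Days to hours: 18 x 24 = 432
Total: 432 + 9 = 441

441


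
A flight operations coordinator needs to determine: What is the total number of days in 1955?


Year: 1955
Check leap year rules:
Divisible by 4? No
1955 is not a leap year
Days: 365

365


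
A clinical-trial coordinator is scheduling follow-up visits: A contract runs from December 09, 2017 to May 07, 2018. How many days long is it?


Start date: 2017-12-09
End date: 2018-05-07
Dec 2017: +23 days
Jan 2018: +31 days
Feb 2018: +28 days
... (3 more months)
Total: 149 days

149


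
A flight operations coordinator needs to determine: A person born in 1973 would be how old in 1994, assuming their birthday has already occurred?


Birth year: 1973
Current year: 1994
Age = current year - birth year
Age = 1994 - 1973 = 21

21


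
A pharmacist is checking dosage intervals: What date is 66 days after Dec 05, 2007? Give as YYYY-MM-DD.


Start: 2007-12-05
Adding 66 days
Days remaining in December: 26
After December: 40 days still to add
January 2008: 31 days, 9 remaining
February 2008 has 29 days, need 9
Result: 2008-02-09

2008-02-09


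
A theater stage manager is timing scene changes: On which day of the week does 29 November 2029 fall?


Date: 2029-11-29
January 1, 2029 is a Monday
Day of year: 333
Offset from Jan 1: 332 days
332 mod 7 = 3
Result: Thursday

Thursday


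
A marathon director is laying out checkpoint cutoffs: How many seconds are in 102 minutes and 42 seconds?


Minutes: 102
Seconds: 42
Convert minutes to seconds: 102 x 60 = 6120
Add remaining seconds: 6120 + 42 = 6162

6162


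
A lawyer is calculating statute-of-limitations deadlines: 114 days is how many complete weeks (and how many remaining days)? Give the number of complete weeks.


Total days: 114
Days per week: 7
Division: 114 / 7 = 16 remainder 2
Complete weeks: 16
Remaining days: 2

16


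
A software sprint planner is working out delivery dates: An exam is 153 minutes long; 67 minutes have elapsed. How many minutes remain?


Total budget: 153 minutes
Time used: 67 minutes
Remaining: 153 - 67 = 86 minutes
Percent used: 43.8%
Percent remaining: 56.2%

86


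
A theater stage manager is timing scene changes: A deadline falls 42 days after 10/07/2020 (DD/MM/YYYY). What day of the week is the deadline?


Start: 2020-07-10 (Friday)
Step 1 - find target date: add 42 days
  2020-07-10 + 42 days = 2020-08-21
Step 2 - day of week:
  42 mod 7 = 0
  Friday + 0 days -> Friday
Result: Friday (2020-08-21)

Friday


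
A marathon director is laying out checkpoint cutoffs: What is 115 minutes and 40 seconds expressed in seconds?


Minutes: 115
Extra seconds: 40
Seconds per minute: 60
Minutes to seconds: 115 x 60 = 6900
Total: 6900 + 40 = 6940

6940


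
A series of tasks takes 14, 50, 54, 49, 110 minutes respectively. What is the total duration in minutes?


Durations: 14, 50, 54, 49, 110
Running sum: 14
+ 50 = 64
+ 54 = 118
+ 49 = 167
+ 110 = 277
Total duration: 277 minutes
That is 4 hours and 37 minutes

277


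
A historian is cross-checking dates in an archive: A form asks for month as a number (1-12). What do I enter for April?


Calendar month order:
3. March
4. April <--
5. May
April is month number 4

4


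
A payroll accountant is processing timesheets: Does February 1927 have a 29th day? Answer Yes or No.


Year: 1927
Divisible by 4? 1927 / 4 = 481.75 -> No
Not divisible by 4, so NOT a leap year

No


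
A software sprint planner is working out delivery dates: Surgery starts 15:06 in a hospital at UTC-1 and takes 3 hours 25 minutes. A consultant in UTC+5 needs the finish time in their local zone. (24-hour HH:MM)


Start: 15:06 in UTC-1
Step 1 - add duration:
  minutes: 6 + 25 = 31
  hours: 15 + 3 + 0 = 18
  end in UTC-1: 18:31
Step 2 - convert UTC-1 -> UTC+5:
  offset difference: 5 - (-1) = 6 hours
  18 + (6) = 24 -> mod 24 = 0
Result: 00:31 in UTC+5

00:31


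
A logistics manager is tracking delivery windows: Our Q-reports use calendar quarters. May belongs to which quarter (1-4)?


Month: May (month 5)
Q1: January-March (months 1-3)
Q2: April-June (months 4-6)
Q3: July-September (months 7-9)
Q4: October-December (months 10-12)
Month 5 falls in Q2

2


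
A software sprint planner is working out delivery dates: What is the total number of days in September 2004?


Month: September
Year: 2004
September is a 30-day month
Total: 30 days

30


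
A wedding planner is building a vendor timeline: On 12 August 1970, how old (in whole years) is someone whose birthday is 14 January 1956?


Birth: 1956-01-14
Reference: 1970-08-12
Year difference: 1970 - 1956 = 14
Has birthday (01-14) occurred by 08-12? Yes
Age in full years: 14

14


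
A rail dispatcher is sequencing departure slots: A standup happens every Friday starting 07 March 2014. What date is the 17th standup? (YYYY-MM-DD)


First occurrence: 2014-03-07 (occurrence 1)
Each occurrence is 7 days after the previous.
Occurrence 17 is 16 weeks after the first.
16 weeks = 112 days
2014-03-07 + 112 days = 2014-06-27

2014-06-27


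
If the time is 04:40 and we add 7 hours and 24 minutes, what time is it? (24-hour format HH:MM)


Start time: 04:40
Adding: 7 hours 24 minutes
Minutes: 40 + 24 = 64
Minute overflow: 64 >= 60, so carry 1 hour, minutes = 4
Hours: 4 + 7 + 1 = 12
Result: 12:04

12:04


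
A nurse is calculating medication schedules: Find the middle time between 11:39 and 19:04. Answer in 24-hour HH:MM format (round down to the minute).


Start time: 11:39 = 699 minutes from midnight
End time: 19:04 = 1144 minutes from midnight
Sum: 699 + 1144 = 1843
Midpoint: 1843 / 2 = 921 minutes
Convert: 921 / 60 = 15 hours, 21 minutes
Result: 15:21

15:21


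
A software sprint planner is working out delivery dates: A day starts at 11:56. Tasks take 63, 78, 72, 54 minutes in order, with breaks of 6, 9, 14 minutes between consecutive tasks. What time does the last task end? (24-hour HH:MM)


Start: 11:56 = 716 min from midnight
  after task 1 (63 min): 12:59
  after break (6 min): 13:05
  after task 2 (78 min): 14:23
  after break (9 min): 14:32
  after task 3 (72 min): 15:44
  after break (14 min): 15:58
  after task 4 (54 min): 16:52
Total elapsed: 296 minutes
End time: 16:52

16:52


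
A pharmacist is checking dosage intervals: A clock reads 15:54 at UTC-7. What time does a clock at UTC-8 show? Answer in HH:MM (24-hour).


Local time: 15:54 at UTC-7 (offset -7h)
Target zone: UTC-8 (offset -8h)
Difference: -8 - (-7) = -1 hours
Calculation: 15 + (-1) = 14
Result: 14:54

14:54


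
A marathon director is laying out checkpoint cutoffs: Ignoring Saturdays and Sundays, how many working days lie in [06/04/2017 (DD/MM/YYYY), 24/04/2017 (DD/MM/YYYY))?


Start: 2017-04-06 (Thursday)
End (exclusive): 2017-04-24 (Monday)
Total calendar days: 18
Full weeks: 18 // 7 = 2 -> 10 weekdays
Remaining 4 days starting on Thursday:
  Thu(w), Fri(w), Sat(-), Sun(-) -> 2 weekdays
Total business days: 10 + 2 = 12

12
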